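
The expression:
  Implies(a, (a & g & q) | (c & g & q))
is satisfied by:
  {q: True, g: True, a: False}
  {q: True, g: False, a: False}
  {g: True, q: False, a: False}
  {q: False, g: False, a: False}
  {a: True, q: True, g: True}


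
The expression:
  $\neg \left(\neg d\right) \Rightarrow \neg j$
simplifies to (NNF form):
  $\neg d \vee \neg j$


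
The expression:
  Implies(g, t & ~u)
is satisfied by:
  {t: True, g: False, u: False}
  {t: False, g: False, u: False}
  {u: True, t: True, g: False}
  {u: True, t: False, g: False}
  {g: True, t: True, u: False}


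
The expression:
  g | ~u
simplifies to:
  g | ~u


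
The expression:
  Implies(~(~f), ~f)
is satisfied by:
  {f: False}


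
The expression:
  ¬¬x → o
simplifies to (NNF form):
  o ∨ ¬x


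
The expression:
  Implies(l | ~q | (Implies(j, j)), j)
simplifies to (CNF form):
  j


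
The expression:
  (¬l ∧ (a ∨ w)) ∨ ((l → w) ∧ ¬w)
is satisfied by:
  {l: False}


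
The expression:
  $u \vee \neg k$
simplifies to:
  $u \vee \neg k$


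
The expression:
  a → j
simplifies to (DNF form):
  j ∨ ¬a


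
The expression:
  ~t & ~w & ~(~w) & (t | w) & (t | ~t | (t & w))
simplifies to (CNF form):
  False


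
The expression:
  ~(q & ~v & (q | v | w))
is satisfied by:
  {v: True, q: False}
  {q: False, v: False}
  {q: True, v: True}


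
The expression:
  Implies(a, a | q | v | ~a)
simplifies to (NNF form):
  True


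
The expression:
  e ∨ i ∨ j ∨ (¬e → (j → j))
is always true.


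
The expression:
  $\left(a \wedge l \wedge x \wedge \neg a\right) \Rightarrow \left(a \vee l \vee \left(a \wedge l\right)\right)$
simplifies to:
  $\text{True}$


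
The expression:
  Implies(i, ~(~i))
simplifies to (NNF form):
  True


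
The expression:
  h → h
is always true.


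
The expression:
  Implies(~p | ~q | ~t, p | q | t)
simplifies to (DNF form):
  p | q | t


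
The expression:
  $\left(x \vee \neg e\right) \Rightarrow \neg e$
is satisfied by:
  {e: False, x: False}
  {x: True, e: False}
  {e: True, x: False}


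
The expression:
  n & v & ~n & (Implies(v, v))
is never true.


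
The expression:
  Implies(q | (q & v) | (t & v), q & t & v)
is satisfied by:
  {t: False, q: False, v: False}
  {v: True, t: False, q: False}
  {t: True, v: False, q: False}
  {q: True, v: True, t: True}


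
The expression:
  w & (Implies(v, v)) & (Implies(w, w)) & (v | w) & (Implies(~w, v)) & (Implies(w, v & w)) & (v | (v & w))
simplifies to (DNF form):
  v & w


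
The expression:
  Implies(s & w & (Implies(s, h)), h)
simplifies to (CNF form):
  True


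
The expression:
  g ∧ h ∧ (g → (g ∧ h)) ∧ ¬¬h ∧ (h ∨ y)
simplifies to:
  g ∧ h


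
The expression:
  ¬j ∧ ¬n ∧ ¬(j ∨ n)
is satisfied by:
  {n: False, j: False}


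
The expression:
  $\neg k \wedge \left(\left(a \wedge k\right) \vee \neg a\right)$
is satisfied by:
  {k: False, a: False}


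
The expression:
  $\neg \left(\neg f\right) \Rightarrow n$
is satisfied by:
  {n: True, f: False}
  {f: False, n: False}
  {f: True, n: True}


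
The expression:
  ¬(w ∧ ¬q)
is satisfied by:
  {q: True, w: False}
  {w: False, q: False}
  {w: True, q: True}


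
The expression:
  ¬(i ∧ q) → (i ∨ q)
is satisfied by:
  {i: True, q: True}
  {i: True, q: False}
  {q: True, i: False}


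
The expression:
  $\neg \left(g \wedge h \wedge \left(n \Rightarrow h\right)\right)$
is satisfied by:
  {h: False, g: False}
  {g: True, h: False}
  {h: True, g: False}


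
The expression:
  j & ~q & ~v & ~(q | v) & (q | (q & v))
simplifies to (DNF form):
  False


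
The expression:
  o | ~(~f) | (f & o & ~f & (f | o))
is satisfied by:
  {o: True, f: True}
  {o: True, f: False}
  {f: True, o: False}


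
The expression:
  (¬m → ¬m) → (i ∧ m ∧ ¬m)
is never true.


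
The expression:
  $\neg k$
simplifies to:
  $\neg k$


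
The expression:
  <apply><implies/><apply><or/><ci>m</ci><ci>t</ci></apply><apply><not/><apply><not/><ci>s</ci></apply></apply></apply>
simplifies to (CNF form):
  <apply><and/><apply><or/><ci>s</ci><apply><not/><ci>m</ci></apply></apply><apply><or/><ci>s</ci><apply><not/><ci>t</ci></apply></apply></apply>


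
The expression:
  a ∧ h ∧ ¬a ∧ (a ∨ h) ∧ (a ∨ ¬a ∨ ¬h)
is never true.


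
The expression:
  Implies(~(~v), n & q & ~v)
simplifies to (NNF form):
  ~v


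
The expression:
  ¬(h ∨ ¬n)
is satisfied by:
  {n: True, h: False}


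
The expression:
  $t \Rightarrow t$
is always true.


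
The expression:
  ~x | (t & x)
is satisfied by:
  {t: True, x: False}
  {x: False, t: False}
  {x: True, t: True}


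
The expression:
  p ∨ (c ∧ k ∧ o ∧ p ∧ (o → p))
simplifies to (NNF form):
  p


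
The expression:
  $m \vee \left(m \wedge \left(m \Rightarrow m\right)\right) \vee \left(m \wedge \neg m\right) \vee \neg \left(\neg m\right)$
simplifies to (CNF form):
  $m$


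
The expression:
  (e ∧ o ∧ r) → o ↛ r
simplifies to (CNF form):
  ¬e ∨ ¬o ∨ ¬r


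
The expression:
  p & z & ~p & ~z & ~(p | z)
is never true.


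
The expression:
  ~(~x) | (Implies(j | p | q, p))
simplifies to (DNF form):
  p | x | (~j & ~q)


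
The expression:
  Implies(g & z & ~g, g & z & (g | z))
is always true.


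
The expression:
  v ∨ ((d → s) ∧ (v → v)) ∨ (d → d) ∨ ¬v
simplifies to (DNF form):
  True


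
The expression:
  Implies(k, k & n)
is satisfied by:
  {n: True, k: False}
  {k: False, n: False}
  {k: True, n: True}


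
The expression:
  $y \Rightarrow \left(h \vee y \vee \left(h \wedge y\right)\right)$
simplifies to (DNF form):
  $\text{True}$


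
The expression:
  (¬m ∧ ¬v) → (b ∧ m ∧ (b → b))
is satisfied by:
  {m: True, v: True}
  {m: True, v: False}
  {v: True, m: False}


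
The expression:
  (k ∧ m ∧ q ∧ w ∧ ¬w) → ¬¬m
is always true.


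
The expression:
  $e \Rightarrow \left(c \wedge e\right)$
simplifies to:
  $c \vee \neg e$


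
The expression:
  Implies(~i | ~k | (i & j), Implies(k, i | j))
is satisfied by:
  {i: True, j: True, k: False}
  {i: True, j: False, k: False}
  {j: True, i: False, k: False}
  {i: False, j: False, k: False}
  {i: True, k: True, j: True}
  {i: True, k: True, j: False}
  {k: True, j: True, i: False}


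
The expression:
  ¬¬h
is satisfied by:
  {h: True}


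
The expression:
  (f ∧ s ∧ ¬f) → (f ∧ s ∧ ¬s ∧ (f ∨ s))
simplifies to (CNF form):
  True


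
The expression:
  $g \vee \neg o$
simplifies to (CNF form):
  $g \vee \neg o$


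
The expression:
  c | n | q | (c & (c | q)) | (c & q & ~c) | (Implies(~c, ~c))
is always true.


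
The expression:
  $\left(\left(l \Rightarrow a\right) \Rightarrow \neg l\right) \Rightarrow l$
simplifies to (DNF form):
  $l$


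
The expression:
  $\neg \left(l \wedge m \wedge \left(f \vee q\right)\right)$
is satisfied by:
  {f: False, l: False, m: False, q: False}
  {q: True, f: False, l: False, m: False}
  {f: True, q: False, l: False, m: False}
  {q: True, f: True, l: False, m: False}
  {m: True, q: False, f: False, l: False}
  {q: True, m: True, f: False, l: False}
  {m: True, f: True, q: False, l: False}
  {q: True, m: True, f: True, l: False}
  {l: True, m: False, f: False, q: False}
  {l: True, q: True, m: False, f: False}
  {l: True, f: True, m: False, q: False}
  {q: True, l: True, f: True, m: False}
  {l: True, m: True, q: False, f: False}


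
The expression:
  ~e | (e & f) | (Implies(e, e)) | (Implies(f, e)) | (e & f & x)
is always true.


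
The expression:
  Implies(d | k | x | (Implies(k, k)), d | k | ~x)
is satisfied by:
  {d: True, k: True, x: False}
  {d: True, x: False, k: False}
  {k: True, x: False, d: False}
  {k: False, x: False, d: False}
  {d: True, k: True, x: True}
  {d: True, x: True, k: False}
  {k: True, x: True, d: False}


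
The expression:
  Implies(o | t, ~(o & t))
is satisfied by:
  {o: False, t: False}
  {t: True, o: False}
  {o: True, t: False}


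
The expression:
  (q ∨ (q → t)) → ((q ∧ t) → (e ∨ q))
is always true.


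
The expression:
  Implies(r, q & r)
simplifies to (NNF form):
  q | ~r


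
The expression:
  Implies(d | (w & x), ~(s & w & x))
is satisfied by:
  {s: False, x: False, w: False}
  {w: True, s: False, x: False}
  {x: True, s: False, w: False}
  {w: True, x: True, s: False}
  {s: True, w: False, x: False}
  {w: True, s: True, x: False}
  {x: True, s: True, w: False}


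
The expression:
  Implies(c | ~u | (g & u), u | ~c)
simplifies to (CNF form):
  u | ~c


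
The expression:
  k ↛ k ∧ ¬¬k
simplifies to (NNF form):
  False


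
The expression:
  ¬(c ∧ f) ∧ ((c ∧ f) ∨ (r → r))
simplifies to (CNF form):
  ¬c ∨ ¬f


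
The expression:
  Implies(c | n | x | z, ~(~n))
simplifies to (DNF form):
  n | (~c & ~x & ~z)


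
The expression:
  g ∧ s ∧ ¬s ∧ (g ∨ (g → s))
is never true.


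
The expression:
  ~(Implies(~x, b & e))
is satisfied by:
  {x: False, e: False, b: False}
  {b: True, x: False, e: False}
  {e: True, x: False, b: False}


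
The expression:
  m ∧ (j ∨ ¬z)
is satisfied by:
  {j: True, m: True, z: False}
  {m: True, z: False, j: False}
  {z: True, j: True, m: True}


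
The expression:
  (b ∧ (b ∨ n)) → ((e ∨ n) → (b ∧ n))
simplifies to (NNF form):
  n ∨ ¬b ∨ ¬e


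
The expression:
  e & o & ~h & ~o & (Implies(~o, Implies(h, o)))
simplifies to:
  False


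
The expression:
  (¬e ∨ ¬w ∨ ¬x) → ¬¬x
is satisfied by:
  {x: True}


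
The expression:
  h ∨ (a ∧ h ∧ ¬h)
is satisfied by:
  {h: True}


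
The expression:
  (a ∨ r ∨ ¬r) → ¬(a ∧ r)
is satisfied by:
  {a: False, r: False}
  {r: True, a: False}
  {a: True, r: False}


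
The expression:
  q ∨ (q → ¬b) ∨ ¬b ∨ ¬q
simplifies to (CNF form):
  True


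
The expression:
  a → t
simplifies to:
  t ∨ ¬a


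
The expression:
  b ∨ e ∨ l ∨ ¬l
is always true.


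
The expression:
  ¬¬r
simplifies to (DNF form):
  r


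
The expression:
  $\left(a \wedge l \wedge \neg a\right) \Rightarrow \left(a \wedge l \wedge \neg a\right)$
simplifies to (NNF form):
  $\text{True}$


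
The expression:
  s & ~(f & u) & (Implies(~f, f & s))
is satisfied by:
  {s: True, f: True, u: False}


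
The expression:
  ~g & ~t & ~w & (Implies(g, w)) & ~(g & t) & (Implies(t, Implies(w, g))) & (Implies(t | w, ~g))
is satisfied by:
  {g: False, w: False, t: False}


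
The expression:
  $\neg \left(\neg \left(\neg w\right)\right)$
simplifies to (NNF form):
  $\neg w$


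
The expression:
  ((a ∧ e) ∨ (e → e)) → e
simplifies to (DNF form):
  e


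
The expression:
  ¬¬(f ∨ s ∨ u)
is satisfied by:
  {u: True, s: True, f: True}
  {u: True, s: True, f: False}
  {u: True, f: True, s: False}
  {u: True, f: False, s: False}
  {s: True, f: True, u: False}
  {s: True, f: False, u: False}
  {f: True, s: False, u: False}


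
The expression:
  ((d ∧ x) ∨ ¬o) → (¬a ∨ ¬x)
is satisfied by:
  {o: True, x: False, a: False, d: False}
  {o: False, x: False, a: False, d: False}
  {d: True, o: True, x: False, a: False}
  {d: True, o: False, x: False, a: False}
  {a: True, o: True, x: False, d: False}
  {a: True, o: False, x: False, d: False}
  {a: True, d: True, o: True, x: False}
  {a: True, d: True, o: False, x: False}
  {x: True, o: True, d: False, a: False}
  {x: True, o: False, d: False, a: False}
  {d: True, x: True, o: True, a: False}
  {d: True, x: True, o: False, a: False}
  {a: True, x: True, o: True, d: False}


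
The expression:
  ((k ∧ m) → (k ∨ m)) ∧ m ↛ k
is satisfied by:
  {m: True, k: False}


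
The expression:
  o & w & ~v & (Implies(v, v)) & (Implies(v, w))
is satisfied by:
  {w: True, o: True, v: False}


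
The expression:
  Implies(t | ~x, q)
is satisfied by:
  {q: True, x: True, t: False}
  {q: True, x: False, t: False}
  {q: True, t: True, x: True}
  {q: True, t: True, x: False}
  {x: True, t: False, q: False}


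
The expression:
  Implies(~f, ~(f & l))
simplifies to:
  True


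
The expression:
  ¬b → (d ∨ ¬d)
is always true.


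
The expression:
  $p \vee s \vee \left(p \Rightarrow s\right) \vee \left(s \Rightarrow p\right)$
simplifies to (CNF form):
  $\text{True}$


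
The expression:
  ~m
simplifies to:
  ~m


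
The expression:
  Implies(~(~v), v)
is always true.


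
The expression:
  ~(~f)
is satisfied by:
  {f: True}


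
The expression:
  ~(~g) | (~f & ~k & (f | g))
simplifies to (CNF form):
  g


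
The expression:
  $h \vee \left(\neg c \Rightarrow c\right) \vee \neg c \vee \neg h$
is always true.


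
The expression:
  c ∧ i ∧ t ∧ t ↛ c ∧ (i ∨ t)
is never true.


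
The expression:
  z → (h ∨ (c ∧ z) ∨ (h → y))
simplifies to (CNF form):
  True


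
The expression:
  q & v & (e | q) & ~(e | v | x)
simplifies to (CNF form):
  False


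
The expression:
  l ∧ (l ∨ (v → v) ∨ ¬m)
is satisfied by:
  {l: True}


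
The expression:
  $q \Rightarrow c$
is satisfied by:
  {c: True, q: False}
  {q: False, c: False}
  {q: True, c: True}


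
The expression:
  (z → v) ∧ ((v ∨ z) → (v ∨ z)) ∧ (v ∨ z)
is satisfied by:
  {v: True}


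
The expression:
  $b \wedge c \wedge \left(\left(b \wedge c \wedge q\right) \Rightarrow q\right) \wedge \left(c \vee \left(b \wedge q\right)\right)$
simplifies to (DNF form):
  $b \wedge c$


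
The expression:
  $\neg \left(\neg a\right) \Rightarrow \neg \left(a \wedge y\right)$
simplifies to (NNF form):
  $\neg a \vee \neg y$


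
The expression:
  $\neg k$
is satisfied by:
  {k: False}


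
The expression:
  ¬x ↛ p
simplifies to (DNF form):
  ¬p ∧ ¬x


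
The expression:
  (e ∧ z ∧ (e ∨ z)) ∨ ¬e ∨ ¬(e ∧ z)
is always true.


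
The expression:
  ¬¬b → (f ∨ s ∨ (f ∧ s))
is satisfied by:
  {s: True, f: True, b: False}
  {s: True, f: False, b: False}
  {f: True, s: False, b: False}
  {s: False, f: False, b: False}
  {b: True, s: True, f: True}
  {b: True, s: True, f: False}
  {b: True, f: True, s: False}


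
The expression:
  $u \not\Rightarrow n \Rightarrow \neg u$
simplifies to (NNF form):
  $n \vee \neg u$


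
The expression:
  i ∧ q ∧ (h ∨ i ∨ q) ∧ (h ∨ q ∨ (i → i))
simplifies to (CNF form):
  i ∧ q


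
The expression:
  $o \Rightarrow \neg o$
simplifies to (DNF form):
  $\neg o$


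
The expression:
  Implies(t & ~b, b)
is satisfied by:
  {b: True, t: False}
  {t: False, b: False}
  {t: True, b: True}


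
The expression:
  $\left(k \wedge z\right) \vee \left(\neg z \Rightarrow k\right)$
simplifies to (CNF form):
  $k \vee z$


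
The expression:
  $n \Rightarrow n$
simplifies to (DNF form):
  $\text{True}$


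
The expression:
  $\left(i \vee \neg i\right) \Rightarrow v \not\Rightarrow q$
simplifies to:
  $v \wedge \neg q$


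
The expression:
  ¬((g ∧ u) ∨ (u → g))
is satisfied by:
  {u: True, g: False}


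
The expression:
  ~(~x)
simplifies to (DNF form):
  x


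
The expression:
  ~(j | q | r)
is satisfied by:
  {q: False, r: False, j: False}


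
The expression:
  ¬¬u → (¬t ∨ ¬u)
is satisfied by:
  {u: False, t: False}
  {t: True, u: False}
  {u: True, t: False}


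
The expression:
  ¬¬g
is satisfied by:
  {g: True}


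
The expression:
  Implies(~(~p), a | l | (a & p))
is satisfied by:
  {a: True, l: True, p: False}
  {a: True, p: False, l: False}
  {l: True, p: False, a: False}
  {l: False, p: False, a: False}
  {a: True, l: True, p: True}
  {a: True, p: True, l: False}
  {l: True, p: True, a: False}


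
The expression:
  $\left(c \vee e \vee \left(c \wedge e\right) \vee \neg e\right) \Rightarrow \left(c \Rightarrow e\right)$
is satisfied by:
  {e: True, c: False}
  {c: False, e: False}
  {c: True, e: True}


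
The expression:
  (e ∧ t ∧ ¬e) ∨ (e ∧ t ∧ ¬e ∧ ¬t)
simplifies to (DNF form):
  False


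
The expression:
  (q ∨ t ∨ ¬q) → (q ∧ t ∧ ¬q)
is never true.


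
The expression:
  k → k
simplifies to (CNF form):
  True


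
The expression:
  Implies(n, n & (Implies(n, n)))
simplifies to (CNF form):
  True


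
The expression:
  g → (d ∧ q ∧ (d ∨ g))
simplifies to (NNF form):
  (d ∧ q) ∨ ¬g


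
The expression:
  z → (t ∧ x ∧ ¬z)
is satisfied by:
  {z: False}


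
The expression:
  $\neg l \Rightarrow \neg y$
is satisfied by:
  {l: True, y: False}
  {y: False, l: False}
  {y: True, l: True}


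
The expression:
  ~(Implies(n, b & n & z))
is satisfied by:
  {n: True, z: False, b: False}
  {b: True, n: True, z: False}
  {z: True, n: True, b: False}


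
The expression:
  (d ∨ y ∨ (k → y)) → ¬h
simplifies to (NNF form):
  (k ∧ ¬d ∧ ¬y) ∨ ¬h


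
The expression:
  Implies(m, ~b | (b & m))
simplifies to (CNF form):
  True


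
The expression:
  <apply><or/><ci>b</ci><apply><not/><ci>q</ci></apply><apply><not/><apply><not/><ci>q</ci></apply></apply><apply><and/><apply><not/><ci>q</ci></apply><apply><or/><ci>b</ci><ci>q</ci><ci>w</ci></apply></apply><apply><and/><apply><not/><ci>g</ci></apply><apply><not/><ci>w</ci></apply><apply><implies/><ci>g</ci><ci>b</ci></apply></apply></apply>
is always true.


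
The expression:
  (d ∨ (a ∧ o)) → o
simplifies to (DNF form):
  o ∨ ¬d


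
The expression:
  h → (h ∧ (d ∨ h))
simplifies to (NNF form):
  True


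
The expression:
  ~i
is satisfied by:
  {i: False}


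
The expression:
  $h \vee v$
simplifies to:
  $h \vee v$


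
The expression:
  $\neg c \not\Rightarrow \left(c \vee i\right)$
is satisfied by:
  {i: False, c: False}


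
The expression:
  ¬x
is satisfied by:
  {x: False}


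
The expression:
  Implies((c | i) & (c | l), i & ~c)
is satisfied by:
  {c: False}


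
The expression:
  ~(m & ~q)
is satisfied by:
  {q: True, m: False}
  {m: False, q: False}
  {m: True, q: True}


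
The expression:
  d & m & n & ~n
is never true.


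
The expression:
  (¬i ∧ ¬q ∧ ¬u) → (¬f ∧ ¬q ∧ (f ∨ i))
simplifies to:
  i ∨ q ∨ u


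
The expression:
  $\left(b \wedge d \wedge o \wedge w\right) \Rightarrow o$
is always true.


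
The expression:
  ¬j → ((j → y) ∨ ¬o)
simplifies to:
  True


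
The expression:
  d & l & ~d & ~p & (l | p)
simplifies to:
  False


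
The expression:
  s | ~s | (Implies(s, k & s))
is always true.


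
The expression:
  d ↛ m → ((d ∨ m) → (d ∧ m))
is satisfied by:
  {m: True, d: False}
  {d: False, m: False}
  {d: True, m: True}


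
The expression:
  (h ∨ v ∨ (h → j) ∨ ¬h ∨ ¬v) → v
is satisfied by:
  {v: True}


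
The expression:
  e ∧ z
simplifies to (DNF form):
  e ∧ z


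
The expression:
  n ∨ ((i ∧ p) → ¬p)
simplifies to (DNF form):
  n ∨ ¬i ∨ ¬p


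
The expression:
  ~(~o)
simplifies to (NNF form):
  o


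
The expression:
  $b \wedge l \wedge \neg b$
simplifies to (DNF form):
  $\text{False}$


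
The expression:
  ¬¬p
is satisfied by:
  {p: True}


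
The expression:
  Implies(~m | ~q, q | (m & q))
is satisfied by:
  {q: True}


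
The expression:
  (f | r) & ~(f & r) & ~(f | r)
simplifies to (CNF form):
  False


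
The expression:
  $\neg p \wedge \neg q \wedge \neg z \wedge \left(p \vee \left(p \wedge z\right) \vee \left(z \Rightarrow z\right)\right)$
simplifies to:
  $\neg p \wedge \neg q \wedge \neg z$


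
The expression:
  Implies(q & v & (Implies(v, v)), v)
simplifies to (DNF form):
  True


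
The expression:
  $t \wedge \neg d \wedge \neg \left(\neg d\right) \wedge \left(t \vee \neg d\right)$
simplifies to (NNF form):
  $\text{False}$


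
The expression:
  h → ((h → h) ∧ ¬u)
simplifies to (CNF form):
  ¬h ∨ ¬u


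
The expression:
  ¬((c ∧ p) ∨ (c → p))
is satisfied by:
  {c: True, p: False}


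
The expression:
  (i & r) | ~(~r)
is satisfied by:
  {r: True}


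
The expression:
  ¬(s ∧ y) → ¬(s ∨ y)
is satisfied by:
  {y: False, s: False}
  {s: True, y: True}


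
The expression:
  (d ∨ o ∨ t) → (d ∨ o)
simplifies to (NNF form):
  d ∨ o ∨ ¬t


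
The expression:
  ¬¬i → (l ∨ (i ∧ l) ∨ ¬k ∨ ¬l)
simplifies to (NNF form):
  True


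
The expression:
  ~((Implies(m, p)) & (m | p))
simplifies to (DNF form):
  ~p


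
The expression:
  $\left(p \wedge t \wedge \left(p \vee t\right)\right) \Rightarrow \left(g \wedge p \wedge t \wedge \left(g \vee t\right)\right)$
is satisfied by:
  {g: True, p: False, t: False}
  {p: False, t: False, g: False}
  {g: True, t: True, p: False}
  {t: True, p: False, g: False}
  {g: True, p: True, t: False}
  {p: True, g: False, t: False}
  {g: True, t: True, p: True}


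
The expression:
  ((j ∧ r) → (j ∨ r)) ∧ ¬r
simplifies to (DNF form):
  ¬r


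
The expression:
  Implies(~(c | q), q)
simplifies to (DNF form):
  c | q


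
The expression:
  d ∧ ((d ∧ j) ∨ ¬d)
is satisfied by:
  {j: True, d: True}


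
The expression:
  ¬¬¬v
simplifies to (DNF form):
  ¬v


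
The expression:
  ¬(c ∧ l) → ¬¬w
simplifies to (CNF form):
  (c ∨ w) ∧ (l ∨ w)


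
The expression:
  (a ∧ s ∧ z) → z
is always true.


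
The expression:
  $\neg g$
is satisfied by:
  {g: False}


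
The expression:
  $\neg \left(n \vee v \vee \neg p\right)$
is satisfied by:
  {p: True, n: False, v: False}


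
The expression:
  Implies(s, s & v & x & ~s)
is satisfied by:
  {s: False}


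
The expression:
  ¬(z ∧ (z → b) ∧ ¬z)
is always true.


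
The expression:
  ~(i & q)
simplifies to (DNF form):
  ~i | ~q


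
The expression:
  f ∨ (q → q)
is always true.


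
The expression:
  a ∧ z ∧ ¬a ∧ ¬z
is never true.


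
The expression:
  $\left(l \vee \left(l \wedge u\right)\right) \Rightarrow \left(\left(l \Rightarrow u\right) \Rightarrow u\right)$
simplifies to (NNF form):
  $\text{True}$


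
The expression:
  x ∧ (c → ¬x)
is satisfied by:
  {x: True, c: False}


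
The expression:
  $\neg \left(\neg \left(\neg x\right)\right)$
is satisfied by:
  {x: False}


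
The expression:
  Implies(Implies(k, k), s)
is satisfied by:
  {s: True}


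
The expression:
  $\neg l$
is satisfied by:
  {l: False}


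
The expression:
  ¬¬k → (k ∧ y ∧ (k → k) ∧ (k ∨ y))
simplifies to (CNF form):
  y ∨ ¬k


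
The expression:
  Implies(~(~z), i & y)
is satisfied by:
  {y: True, i: True, z: False}
  {y: True, i: False, z: False}
  {i: True, y: False, z: False}
  {y: False, i: False, z: False}
  {y: True, z: True, i: True}


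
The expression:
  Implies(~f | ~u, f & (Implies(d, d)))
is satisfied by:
  {f: True}


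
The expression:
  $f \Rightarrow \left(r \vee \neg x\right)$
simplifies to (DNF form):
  $r \vee \neg f \vee \neg x$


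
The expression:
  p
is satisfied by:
  {p: True}


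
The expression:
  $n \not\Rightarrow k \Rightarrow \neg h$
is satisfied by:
  {k: True, h: False, n: False}
  {h: False, n: False, k: False}
  {n: True, k: True, h: False}
  {n: True, h: False, k: False}
  {k: True, h: True, n: False}
  {h: True, k: False, n: False}
  {n: True, h: True, k: True}


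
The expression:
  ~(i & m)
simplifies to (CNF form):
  ~i | ~m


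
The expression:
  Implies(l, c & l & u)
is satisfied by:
  {c: True, u: True, l: False}
  {c: True, u: False, l: False}
  {u: True, c: False, l: False}
  {c: False, u: False, l: False}
  {c: True, l: True, u: True}


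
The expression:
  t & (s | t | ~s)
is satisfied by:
  {t: True}


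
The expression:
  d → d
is always true.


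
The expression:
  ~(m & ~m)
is always true.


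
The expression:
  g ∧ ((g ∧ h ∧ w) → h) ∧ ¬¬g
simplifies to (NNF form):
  g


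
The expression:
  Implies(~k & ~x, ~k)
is always true.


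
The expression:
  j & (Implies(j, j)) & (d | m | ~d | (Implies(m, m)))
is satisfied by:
  {j: True}


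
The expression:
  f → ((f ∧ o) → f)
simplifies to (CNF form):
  True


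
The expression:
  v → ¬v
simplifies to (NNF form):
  ¬v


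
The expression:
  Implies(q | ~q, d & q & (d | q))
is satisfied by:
  {d: True, q: True}


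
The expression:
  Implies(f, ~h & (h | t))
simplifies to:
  ~f | (t & ~h)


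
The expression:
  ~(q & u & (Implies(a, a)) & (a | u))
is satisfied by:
  {u: False, q: False}
  {q: True, u: False}
  {u: True, q: False}


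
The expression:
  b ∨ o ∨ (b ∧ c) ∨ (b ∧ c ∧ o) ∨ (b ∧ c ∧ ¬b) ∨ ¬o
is always true.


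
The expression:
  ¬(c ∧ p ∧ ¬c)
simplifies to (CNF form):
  True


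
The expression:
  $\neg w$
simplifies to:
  $\neg w$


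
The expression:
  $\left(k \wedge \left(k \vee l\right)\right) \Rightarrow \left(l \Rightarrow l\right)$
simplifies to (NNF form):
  $\text{True}$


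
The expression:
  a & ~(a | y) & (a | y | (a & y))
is never true.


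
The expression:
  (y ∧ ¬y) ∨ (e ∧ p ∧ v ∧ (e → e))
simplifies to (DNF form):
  e ∧ p ∧ v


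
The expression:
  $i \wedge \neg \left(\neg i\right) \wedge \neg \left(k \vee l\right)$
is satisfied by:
  {i: True, l: False, k: False}


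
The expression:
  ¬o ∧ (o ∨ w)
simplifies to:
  w ∧ ¬o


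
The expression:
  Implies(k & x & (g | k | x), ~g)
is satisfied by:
  {g: False, k: False, x: False}
  {x: True, g: False, k: False}
  {k: True, g: False, x: False}
  {x: True, k: True, g: False}
  {g: True, x: False, k: False}
  {x: True, g: True, k: False}
  {k: True, g: True, x: False}


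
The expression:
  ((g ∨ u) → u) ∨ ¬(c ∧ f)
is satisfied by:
  {u: True, g: False, c: False, f: False}
  {u: False, g: False, c: False, f: False}
  {f: True, u: True, g: False, c: False}
  {f: True, u: False, g: False, c: False}
  {u: True, c: True, f: False, g: False}
  {c: True, f: False, g: False, u: False}
  {f: True, c: True, u: True, g: False}
  {f: True, c: True, u: False, g: False}
  {u: True, g: True, f: False, c: False}
  {g: True, f: False, c: False, u: False}
  {u: True, f: True, g: True, c: False}
  {f: True, g: True, u: False, c: False}
  {u: True, c: True, g: True, f: False}
  {c: True, g: True, f: False, u: False}
  {f: True, c: True, g: True, u: True}


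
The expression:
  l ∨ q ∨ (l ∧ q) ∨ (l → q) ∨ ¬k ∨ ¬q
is always true.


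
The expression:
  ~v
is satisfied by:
  {v: False}


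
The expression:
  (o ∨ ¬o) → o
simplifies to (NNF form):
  o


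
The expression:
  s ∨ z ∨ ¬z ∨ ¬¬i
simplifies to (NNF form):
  True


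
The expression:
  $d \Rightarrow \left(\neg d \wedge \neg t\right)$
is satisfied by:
  {d: False}


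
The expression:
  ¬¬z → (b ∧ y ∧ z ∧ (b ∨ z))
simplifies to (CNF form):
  (b ∨ ¬z) ∧ (y ∨ ¬z)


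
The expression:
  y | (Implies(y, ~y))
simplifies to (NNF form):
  True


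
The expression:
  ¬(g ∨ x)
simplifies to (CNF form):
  ¬g ∧ ¬x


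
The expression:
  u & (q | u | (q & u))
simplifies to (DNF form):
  u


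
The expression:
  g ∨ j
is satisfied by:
  {g: True, j: True}
  {g: True, j: False}
  {j: True, g: False}


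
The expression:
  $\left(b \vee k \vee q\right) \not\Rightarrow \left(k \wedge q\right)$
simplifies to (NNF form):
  $\left(b \wedge \neg k\right) \vee \left(k \wedge \neg q\right) \vee \left(q \wedge \neg k\right)$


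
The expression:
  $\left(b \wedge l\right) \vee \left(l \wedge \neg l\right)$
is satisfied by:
  {b: True, l: True}


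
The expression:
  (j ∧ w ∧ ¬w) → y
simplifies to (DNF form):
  True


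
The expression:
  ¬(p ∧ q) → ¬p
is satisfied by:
  {q: True, p: False}
  {p: False, q: False}
  {p: True, q: True}


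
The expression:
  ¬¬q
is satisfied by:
  {q: True}


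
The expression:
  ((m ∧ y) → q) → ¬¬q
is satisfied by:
  {q: True, m: True, y: True}
  {q: True, m: True, y: False}
  {q: True, y: True, m: False}
  {q: True, y: False, m: False}
  {m: True, y: True, q: False}


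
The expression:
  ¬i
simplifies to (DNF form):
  ¬i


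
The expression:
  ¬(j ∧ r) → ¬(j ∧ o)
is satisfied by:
  {r: True, o: False, j: False}
  {o: False, j: False, r: False}
  {r: True, j: True, o: False}
  {j: True, o: False, r: False}
  {r: True, o: True, j: False}
  {o: True, r: False, j: False}
  {r: True, j: True, o: True}


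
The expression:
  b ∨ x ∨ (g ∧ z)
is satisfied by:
  {b: True, g: True, x: True, z: True}
  {b: True, g: True, x: True, z: False}
  {b: True, x: True, z: True, g: False}
  {b: True, x: True, z: False, g: False}
  {b: True, g: True, z: True, x: False}
  {b: True, g: True, z: False, x: False}
  {b: True, z: True, x: False, g: False}
  {b: True, z: False, x: False, g: False}
  {g: True, x: True, z: True, b: False}
  {g: True, x: True, z: False, b: False}
  {x: True, z: True, b: False, g: False}
  {x: True, b: False, z: False, g: False}
  {g: True, z: True, b: False, x: False}


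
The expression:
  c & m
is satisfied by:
  {c: True, m: True}


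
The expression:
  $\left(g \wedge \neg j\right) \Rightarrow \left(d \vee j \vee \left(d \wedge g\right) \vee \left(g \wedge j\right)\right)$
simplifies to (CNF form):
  $d \vee j \vee \neg g$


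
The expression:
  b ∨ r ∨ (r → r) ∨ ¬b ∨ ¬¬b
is always true.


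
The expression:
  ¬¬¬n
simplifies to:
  ¬n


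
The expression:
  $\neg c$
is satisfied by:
  {c: False}


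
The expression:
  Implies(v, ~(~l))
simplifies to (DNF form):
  l | ~v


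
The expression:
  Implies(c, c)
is always true.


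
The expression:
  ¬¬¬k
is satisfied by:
  {k: False}


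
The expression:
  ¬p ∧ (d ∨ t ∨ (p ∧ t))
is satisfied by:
  {d: True, t: True, p: False}
  {d: True, p: False, t: False}
  {t: True, p: False, d: False}


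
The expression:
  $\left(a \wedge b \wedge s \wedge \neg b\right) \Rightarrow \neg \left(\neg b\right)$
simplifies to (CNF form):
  $\text{True}$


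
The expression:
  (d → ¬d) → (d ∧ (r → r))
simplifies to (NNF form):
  d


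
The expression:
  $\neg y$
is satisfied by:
  {y: False}


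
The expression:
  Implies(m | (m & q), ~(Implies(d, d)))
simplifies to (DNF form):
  ~m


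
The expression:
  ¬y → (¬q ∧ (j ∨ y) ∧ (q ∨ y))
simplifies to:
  y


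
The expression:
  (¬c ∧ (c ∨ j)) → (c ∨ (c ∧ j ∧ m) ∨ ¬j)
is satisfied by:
  {c: True, j: False}
  {j: False, c: False}
  {j: True, c: True}


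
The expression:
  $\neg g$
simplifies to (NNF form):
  $\neg g$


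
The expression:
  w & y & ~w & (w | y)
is never true.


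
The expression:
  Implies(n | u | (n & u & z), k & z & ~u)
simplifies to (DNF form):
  (~n & ~u) | (k & z & ~u) | (k & ~n & ~u) | (z & ~n & ~u)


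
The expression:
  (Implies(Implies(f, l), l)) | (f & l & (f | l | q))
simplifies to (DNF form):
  f | l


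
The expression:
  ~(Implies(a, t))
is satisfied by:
  {a: True, t: False}


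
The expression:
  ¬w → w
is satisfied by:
  {w: True}


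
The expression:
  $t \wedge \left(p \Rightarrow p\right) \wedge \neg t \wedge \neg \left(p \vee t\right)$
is never true.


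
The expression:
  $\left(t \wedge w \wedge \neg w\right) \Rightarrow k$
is always true.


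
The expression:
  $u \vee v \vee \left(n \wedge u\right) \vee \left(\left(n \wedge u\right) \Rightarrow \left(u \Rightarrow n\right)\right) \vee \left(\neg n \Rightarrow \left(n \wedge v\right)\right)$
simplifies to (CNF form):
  $\text{True}$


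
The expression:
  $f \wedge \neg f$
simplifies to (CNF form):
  $\text{False}$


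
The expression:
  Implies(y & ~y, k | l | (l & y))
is always true.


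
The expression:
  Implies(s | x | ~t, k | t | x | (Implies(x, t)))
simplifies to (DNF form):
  True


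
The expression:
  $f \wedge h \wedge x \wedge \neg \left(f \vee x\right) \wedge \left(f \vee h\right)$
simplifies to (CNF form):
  $\text{False}$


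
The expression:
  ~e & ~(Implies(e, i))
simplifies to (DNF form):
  False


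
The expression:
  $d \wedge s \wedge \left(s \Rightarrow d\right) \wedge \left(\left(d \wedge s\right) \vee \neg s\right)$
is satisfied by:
  {s: True, d: True}


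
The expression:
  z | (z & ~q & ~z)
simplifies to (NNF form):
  z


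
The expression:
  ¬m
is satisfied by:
  {m: False}


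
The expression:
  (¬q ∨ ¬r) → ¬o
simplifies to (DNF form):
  (q ∧ r) ∨ ¬o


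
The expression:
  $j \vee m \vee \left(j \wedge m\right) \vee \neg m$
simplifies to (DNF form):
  $\text{True}$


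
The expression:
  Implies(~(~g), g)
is always true.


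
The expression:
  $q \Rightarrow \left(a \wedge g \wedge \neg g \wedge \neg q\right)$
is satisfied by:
  {q: False}


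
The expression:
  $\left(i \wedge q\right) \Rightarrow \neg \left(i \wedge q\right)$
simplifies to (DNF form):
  $\neg i \vee \neg q$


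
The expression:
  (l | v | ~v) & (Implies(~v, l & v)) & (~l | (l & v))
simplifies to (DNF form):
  v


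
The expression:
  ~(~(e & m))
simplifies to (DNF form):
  e & m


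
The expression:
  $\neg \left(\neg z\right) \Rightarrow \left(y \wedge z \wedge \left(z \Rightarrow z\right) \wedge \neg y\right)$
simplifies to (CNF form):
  $\neg z$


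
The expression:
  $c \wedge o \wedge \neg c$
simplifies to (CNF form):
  $\text{False}$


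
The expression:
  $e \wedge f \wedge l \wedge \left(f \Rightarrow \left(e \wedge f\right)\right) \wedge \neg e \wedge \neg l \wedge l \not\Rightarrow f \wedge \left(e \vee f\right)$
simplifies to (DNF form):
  $\text{False}$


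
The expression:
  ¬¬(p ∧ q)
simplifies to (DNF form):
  p ∧ q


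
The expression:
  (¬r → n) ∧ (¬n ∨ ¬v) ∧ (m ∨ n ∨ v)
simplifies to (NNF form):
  (n ∨ r) ∧ (¬n ∨ ¬v) ∧ (m ∨ n ∨ v)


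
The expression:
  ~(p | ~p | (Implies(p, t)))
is never true.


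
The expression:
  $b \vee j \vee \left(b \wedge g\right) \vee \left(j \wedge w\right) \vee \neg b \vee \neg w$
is always true.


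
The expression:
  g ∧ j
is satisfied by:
  {j: True, g: True}


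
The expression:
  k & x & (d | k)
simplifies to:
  k & x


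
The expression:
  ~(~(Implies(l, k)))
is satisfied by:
  {k: True, l: False}
  {l: False, k: False}
  {l: True, k: True}


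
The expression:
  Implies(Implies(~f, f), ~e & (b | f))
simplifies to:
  ~e | ~f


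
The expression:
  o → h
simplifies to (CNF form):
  h ∨ ¬o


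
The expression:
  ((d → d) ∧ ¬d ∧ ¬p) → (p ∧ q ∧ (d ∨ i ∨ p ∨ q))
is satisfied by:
  {d: True, p: True}
  {d: True, p: False}
  {p: True, d: False}


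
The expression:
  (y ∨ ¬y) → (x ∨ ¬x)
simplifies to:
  True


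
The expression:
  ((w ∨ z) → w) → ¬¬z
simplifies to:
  z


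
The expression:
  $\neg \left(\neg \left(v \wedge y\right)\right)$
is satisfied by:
  {y: True, v: True}


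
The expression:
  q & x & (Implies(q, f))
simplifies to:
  f & q & x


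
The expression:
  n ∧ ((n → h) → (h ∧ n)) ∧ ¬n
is never true.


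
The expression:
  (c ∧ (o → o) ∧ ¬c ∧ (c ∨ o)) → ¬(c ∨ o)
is always true.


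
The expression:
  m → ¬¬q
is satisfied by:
  {q: True, m: False}
  {m: False, q: False}
  {m: True, q: True}


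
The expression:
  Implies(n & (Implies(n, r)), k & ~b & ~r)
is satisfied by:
  {n: False, r: False}
  {r: True, n: False}
  {n: True, r: False}


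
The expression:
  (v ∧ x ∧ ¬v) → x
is always true.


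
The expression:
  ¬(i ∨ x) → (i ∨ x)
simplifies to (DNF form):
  i ∨ x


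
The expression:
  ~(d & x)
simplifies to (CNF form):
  ~d | ~x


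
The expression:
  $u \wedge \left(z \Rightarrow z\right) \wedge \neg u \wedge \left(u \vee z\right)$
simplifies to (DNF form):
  $\text{False}$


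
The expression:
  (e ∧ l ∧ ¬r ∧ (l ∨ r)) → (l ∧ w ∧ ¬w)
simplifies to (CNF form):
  r ∨ ¬e ∨ ¬l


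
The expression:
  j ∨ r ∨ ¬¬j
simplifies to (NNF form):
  j ∨ r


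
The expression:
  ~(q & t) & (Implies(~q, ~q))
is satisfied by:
  {t: False, q: False}
  {q: True, t: False}
  {t: True, q: False}


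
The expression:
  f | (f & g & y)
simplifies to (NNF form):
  f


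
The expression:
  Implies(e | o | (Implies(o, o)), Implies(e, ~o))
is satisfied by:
  {e: False, o: False}
  {o: True, e: False}
  {e: True, o: False}


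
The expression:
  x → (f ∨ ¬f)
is always true.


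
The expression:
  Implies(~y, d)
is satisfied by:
  {y: True, d: True}
  {y: True, d: False}
  {d: True, y: False}


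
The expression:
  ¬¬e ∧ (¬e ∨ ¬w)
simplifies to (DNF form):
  e ∧ ¬w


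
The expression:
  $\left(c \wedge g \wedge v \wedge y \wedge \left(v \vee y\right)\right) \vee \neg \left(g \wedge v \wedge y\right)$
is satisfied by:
  {c: True, g: False, v: False, y: False}
  {c: False, g: False, v: False, y: False}
  {y: True, c: True, g: False, v: False}
  {y: True, c: False, g: False, v: False}
  {c: True, v: True, y: False, g: False}
  {v: True, y: False, g: False, c: False}
  {y: True, v: True, c: True, g: False}
  {y: True, v: True, c: False, g: False}
  {c: True, g: True, y: False, v: False}
  {g: True, y: False, v: False, c: False}
  {c: True, y: True, g: True, v: False}
  {y: True, g: True, c: False, v: False}
  {c: True, v: True, g: True, y: False}
  {v: True, g: True, y: False, c: False}
  {y: True, v: True, g: True, c: True}


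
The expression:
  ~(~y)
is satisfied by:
  {y: True}


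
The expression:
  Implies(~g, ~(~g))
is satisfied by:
  {g: True}


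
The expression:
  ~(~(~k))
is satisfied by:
  {k: False}


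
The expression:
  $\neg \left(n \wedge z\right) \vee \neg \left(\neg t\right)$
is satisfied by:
  {t: True, z: False, n: False}
  {z: False, n: False, t: False}
  {n: True, t: True, z: False}
  {n: True, z: False, t: False}
  {t: True, z: True, n: False}
  {z: True, t: False, n: False}
  {n: True, z: True, t: True}


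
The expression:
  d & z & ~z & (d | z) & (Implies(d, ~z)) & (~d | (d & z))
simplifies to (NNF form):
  False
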